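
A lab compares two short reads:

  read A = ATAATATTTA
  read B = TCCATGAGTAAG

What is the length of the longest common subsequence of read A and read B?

Let dp[i][j] be the LCS length of the first i bases of read A and the first j bases of read B. dp[i][j] = dp[i-1][j-1]+1 when the i-th and j-th bases match, else max(dp[i-1][j], dp[i][j-1]).
    ·  T  C  C  A  T  G  A  G  T  A  A  G
 ·  0  0  0  0  0  0  0  0  0  0  0  0  0
 A  0  0  0  0  1  1  1  1  1  1  1  1  1
 T  0  1  1  1  1  2  2  2  2  2  2  2  2
 A  0  1  1  1  2  2  2  3  3  3  3  3  3
 A  0  1  1  1  2  2  2  3  3  3  4  4  4
 T  0  1  1  1  2  3  3  3  3  4  4  4  4
 A  0  1  1  1  2  3  3  4  4  4  5  5  5
 T  0  1  1  1  2  3  3  4  4  5  5  5  5
 T  0  1  1  1  2  3  3  4  4  5  5  5  5
 T  0  1  1  1  2  3  3  4  4  5  5  5  5
 A  0  1  1  1  2  3  3  4  4  5  6  6  6
dp[10][12] = 6. One LCS (by backtracking along matches): ATATAA.

6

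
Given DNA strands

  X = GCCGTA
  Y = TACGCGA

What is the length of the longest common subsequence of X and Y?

Match G (X #1, Y #4), C (X #3, Y #5), G (X #4, Y #6), A (X #6, Y #7) — 4 bases in the same relative order in both. dp[6][7] = 4 confirms this is the maximum.

4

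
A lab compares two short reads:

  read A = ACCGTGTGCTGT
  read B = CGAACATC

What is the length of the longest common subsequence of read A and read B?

Match A at read A[1]=read B[4] → C at read A[2]=read B[5] → T at read A[7]=read B[7] → C at read A[9]=read B[8] — 4 bases in the same relative order in both. dp[12][8] = 4 confirms this is the maximum.

4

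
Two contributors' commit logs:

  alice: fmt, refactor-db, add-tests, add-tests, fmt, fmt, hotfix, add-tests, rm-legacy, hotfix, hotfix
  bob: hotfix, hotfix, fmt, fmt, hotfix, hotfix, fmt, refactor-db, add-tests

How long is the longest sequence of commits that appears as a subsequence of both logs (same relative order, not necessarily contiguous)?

4

Taking fmt (alice #1, bob #3), fmt (alice #5, bob #4), fmt (alice #6, bob #7), add-tests (alice #8, bob #9) gives a common subsequence of length 4. The LCS DP gives dp[11][9] = 4, so this is optimal.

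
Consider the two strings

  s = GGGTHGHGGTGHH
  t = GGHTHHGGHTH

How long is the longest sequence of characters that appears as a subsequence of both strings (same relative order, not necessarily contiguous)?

9

Let dp[i][j] be the LCS length of the first i characters of s and the first j characters of t. dp[i][j] = dp[i-1][j-1]+1 when the i-th and j-th characters match, else max(dp[i-1][j], dp[i][j-1]).
    ·  G  G  H  T  H  H  G  G  H  T  H
 ·  0  0  0  0  0  0  0  0  0  0  0  0
 G  0  1  1  1  1  1  1  1  1  1  1  1
 G  0  1  2  2  2  2  2  2  2  2  2  2
 G  0  1  2  2  2  2  2  3  3  3  3  3
 T  0  1  2  2  3  3  3  3  3  3  4  4
 H  0  1  2  3  3  4  4  4  4  4  4  5
 G  0  1  2  3  3  4  4  5  5  5  5  5
 H  0  1  2  3  3  4  5  5  5  6  6  6
 G  0  1  2  3  3  4  5  6  6  6  6  6
 G  0  1  2  3  3  4  5  6  7  7  7  7
 T  0  1  2  3  4  4  5  6  7  7  8  8
 G  0  1  2  3  4  4  5  6  7  7  8  8
 H  0  1  2  3  4  5  5  6  7  8  8  9
 H  0  1  2  3  4  5  6  6  7  8  8  9
dp[13][11] = 9. One LCS (by backtracking along matches): GGTHHGGTH.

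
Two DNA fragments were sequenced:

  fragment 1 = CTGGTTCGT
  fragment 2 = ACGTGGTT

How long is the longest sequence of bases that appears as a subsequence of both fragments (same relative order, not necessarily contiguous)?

Let dp[i][j] be the LCS length of the first i bases of fragment 1 and the first j bases of fragment 2. dp[i][j] = dp[i-1][j-1]+1 when the i-th and j-th bases match, else max(dp[i-1][j], dp[i][j-1]).
    ·  A  C  G  T  G  G  T  T
 ·  0  0  0  0  0  0  0  0  0
 C  0  0  1  1  1  1  1  1  1
 T  0  0  1  1  2  2  2  2  2
 G  0  0  1  2  2  3  3  3  3
 G  0  0  1  2  2  3  4  4  4
 T  0  0  1  2  3  3  4  5  5
 T  0  0  1  2  3  3  4  5  6
 C  0  0  1  2  3  3  4  5  6
 G  0  0  1  2  3  4  4  5  6
 T  0  0  1  2  3  4  4  5  6
dp[9][8] = 6. One LCS (by backtracking along matches): CTGGTT.

6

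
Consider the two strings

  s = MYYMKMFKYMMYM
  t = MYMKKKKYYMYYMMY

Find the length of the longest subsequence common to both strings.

Pick M [1,1] → Y [3,2] → M [4,3] → K [5,7] → M [6,10] → Y [9,12] → M [10,13] → M [11,14] → Y [12,15]; all 9 characters appear in both, in order. Since dp[13][15] = 9, nothing longer is possible.

9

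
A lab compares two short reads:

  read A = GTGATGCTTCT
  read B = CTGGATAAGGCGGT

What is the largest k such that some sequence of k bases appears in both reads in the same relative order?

One common subsequence of length 7: G [1,3], G [3,4], A [4,5], T [5,6], G [6,10], C [7,11], T [11,14]. dp[11][14] = 7 confirms this is the maximum.

7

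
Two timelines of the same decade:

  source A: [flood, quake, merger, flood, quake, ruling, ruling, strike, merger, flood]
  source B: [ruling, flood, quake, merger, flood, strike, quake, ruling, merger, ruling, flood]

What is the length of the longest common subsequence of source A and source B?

8

Pick flood at source A[1]=source B[2], then quake at source A[2]=source B[3], then merger at source A[3]=source B[4], then flood at source A[4]=source B[5], then quake at source A[5]=source B[7], then ruling at source A[6]=source B[8], then ruling at source A[7]=source B[10], then flood at source A[10]=source B[11]; all 8 events appear in both, in order. The LCS DP gives dp[10][11] = 8, so this is optimal.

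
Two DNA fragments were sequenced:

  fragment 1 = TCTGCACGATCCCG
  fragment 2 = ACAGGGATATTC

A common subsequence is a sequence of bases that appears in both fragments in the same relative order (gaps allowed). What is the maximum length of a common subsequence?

6

Taking C at fragment 1[2]=fragment 2[2]; then G at fragment 1[4]=fragment 2[6]; then A at fragment 1[6]=fragment 2[7]; then A at fragment 1[9]=fragment 2[9]; then T at fragment 1[10]=fragment 2[11]; then C at fragment 1[13]=fragment 2[12] gives a common subsequence of length 6. The LCS DP gives dp[14][12] = 6, so this is optimal.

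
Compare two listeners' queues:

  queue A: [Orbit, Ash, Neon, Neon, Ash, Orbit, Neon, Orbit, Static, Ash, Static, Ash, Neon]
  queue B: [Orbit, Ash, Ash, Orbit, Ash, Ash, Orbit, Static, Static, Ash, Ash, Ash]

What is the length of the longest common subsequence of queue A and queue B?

Taking Orbit (queue A #1, queue B #1), then Ash (queue A #2, queue B #2), then Ash (queue A #5, queue B #3), then Orbit (queue A #6, queue B #4), then Orbit (queue A #8, queue B #7), then Static (queue A #9, queue B #9), then Ash (queue A #10, queue B #11), then Ash (queue A #12, queue B #12) gives a common subsequence of length 8. The LCS DP gives dp[13][12] = 8, so this is optimal.

8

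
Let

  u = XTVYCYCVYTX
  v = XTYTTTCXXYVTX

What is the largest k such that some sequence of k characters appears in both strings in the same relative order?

Let dp[i][j] be the LCS length of the first i characters of u and the first j characters of v. dp[i][j] = dp[i-1][j-1]+1 when the i-th and j-th characters match, else max(dp[i-1][j], dp[i][j-1]).
    ·  X  T  Y  T  T  T  C  X  X  Y  V  T  X
 ·  0  0  0  0  0  0  0  0  0  0  0  0  0  0
 X  0  1  1  1  1  1  1  1  1  1  1  1  1  1
 T  0  1  2  2  2  2  2  2  2  2  2  2  2  2
 V  0  1  2  2  2  2  2  2  2  2  2  3  3  3
 Y  0  1  2  3  3  3  3  3  3  3  3  3  3  3
 C  0  1  2  3  3  3  3  4  4  4  4  4  4  4
 Y  0  1  2  3  3  3  3  4  4  4  5  5  5  5
 C  0  1  2  3  3  3  3  4  4  4  5  5  5  5
 V  0  1  2  3  3  3  3  4  4  4  5  6  6  6
 Y  0  1  2  3  3  3  3  4  4  4  5  6  6  6
 T  0  1  2  3  4  4  4  4  4  4  5  6  7  7
 X  0  1  2  3  4  4  4  4  5  5  5  6  7  8
dp[11][13] = 8. One LCS (by backtracking along matches): XTYCYVTX.

8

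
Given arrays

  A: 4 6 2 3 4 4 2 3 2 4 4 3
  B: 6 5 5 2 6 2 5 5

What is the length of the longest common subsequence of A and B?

3

Let dp[i][j] be the LCS length of the first i values of A and the first j values of B. dp[i][j] = dp[i-1][j-1]+1 when the i-th and j-th values match, else max(dp[i-1][j], dp[i][j-1]).
    ·  6  5  5  2  6  2  5  5
 ·  0  0  0  0  0  0  0  0  0
 4  0  0  0  0  0  0  0  0  0
 6  0  1  1  1  1  1  1  1  1
 2  0  1  1  1  2  2  2  2  2
 3  0  1  1  1  2  2  2  2  2
 4  0  1  1  1  2  2  2  2  2
 4  0  1  1  1  2  2  2  2  2
 2  0  1  1  1  2  2  3  3  3
 3  0  1  1  1  2  2  3  3  3
 2  0  1  1  1  2  2  3  3  3
 4  0  1  1  1  2  2  3  3  3
 4  0  1  1  1  2  2  3  3  3
 3  0  1  1  1  2  2  3  3  3
dp[12][8] = 3. One LCS (by backtracking along matches): 6, 2, 2.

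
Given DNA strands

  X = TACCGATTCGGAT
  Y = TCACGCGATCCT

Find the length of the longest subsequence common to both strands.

9

Match T at X[1]=Y[1], A at X[2]=Y[3], C at X[3]=Y[4], C at X[4]=Y[6], G at X[5]=Y[7], A at X[6]=Y[8], T at X[7]=Y[9], C at X[9]=Y[11], T at X[13]=Y[12] — 9 bases in the same relative order in both. The LCS DP gives dp[13][12] = 9, so this is optimal.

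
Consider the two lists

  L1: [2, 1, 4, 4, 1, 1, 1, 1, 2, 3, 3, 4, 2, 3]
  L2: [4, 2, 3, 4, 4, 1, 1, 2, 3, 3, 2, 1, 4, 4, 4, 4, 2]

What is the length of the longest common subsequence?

10

Match 2 (L1 #1, L2 #2); then 4 (L1 #3, L2 #4); then 4 (L1 #4, L2 #5); then 1 (L1 #7, L2 #6); then 1 (L1 #8, L2 #7); then 2 (L1 #9, L2 #8); then 3 (L1 #10, L2 #9); then 3 (L1 #11, L2 #10); then 4 (L1 #12, L2 #16); then 2 (L1 #13, L2 #17) — 10 values in the same relative order in both, and the DP table's final entry dp[14][17] is also 10, so no common subsequence is longer.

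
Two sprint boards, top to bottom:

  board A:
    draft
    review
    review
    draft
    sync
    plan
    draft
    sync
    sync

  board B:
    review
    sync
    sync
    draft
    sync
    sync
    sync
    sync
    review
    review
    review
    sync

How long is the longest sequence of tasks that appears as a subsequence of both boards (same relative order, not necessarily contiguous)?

5

Pick review at board A[2]=board B[1]; then draft at board A[4]=board B[4]; then sync at board A[5]=board B[7]; then sync at board A[8]=board B[8]; then sync at board A[9]=board B[12]; all 5 tasks appear in both, in order. dp[9][12] = 5 confirms this is the maximum.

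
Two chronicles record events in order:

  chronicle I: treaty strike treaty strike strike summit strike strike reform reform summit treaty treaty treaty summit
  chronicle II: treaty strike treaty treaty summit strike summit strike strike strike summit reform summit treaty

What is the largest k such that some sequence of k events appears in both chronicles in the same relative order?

10

One common subsequence of length 10: treaty (chronicle I #1, chronicle II #1) → strike (chronicle I #2, chronicle II #2) → treaty (chronicle I #3, chronicle II #4) → strike (chronicle I #4, chronicle II #6) → strike (chronicle I #5, chronicle II #8) → strike (chronicle I #7, chronicle II #9) → strike (chronicle I #8, chronicle II #10) → reform (chronicle I #10, chronicle II #12) → summit (chronicle I #11, chronicle II #13) → treaty (chronicle I #14, chronicle II #14), and the DP table's final entry dp[15][14] is also 10, so no common subsequence is longer.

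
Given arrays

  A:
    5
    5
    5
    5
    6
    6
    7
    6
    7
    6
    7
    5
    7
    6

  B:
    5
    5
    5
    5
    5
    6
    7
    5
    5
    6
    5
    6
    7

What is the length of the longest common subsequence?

9

Match 5 [1,2]; then 5 [2,3]; then 5 [3,4]; then 5 [4,5]; then 6 [6,6]; then 7 [7,7]; then 6 [8,10]; then 6 [10,12]; then 7 [13,13] — 9 values in the same relative order in both. The LCS DP gives dp[14][13] = 9, so this is optimal.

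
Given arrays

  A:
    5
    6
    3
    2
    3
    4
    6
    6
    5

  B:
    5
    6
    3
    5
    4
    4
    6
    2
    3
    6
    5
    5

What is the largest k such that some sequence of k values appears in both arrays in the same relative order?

Let dp[i][j] be the LCS length of the first i values of A and the first j values of B. dp[i][j] = dp[i-1][j-1]+1 when the i-th and j-th values match, else max(dp[i-1][j], dp[i][j-1]).
    ·  5  6  3  5  4  4  6  2  3  6  5  5
 ·  0  0  0  0  0  0  0  0  0  0  0  0  0
 5  0  1  1  1  1  1  1  1  1  1  1  1  1
 6  0  1  2  2  2  2  2  2  2  2  2  2  2
 3  0  1  2  3  3  3  3  3  3  3  3  3  3
 2  0  1  2  3  3  3  3  3  4  4  4  4  4
 3  0  1  2  3  3  3  3  3  4  5  5  5  5
 4  0  1  2  3  3  4  4  4  4  5  5  5  5
 6  0  1  2  3  3  4  4  5  5  5  6  6  6
 6  0  1  2  3  3  4  4  5  5  5  6  6  6
 5  0  1  2  3  4  4  4  5  5  5  6  7  7
dp[9][12] = 7. One LCS (by backtracking along matches): 5, 6, 3, 2, 3, 6, 5.

7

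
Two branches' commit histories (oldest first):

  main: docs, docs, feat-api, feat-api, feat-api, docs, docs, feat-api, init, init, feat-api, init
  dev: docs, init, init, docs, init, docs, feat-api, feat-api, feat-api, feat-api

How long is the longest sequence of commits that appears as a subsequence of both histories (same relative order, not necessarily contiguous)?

Taking docs [1,4], then docs [2,6], then feat-api [4,7], then feat-api [5,8], then feat-api [8,9], then feat-api [11,10] gives a common subsequence of length 6, and the DP table's final entry dp[12][10] is also 6, so no common subsequence is longer.

6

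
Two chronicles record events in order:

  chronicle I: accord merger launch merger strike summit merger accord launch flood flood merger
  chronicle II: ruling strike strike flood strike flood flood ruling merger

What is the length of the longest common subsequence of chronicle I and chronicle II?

Pick strike (chronicle I #5, chronicle II #5); then flood (chronicle I #10, chronicle II #6); then flood (chronicle I #11, chronicle II #7); then merger (chronicle I #12, chronicle II #9); all 4 events appear in both, in order. The LCS DP gives dp[12][9] = 4, so this is optimal.

4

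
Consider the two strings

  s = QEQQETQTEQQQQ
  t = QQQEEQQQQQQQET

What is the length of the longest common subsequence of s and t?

9

Taking Q [1,3], then E [2,5], then Q [3,6], then Q [4,7], then Q [7,8], then Q [10,9], then Q [11,10], then Q [12,11], then Q [13,12] gives a common subsequence of length 9. Since dp[13][14] = 9, nothing longer is possible.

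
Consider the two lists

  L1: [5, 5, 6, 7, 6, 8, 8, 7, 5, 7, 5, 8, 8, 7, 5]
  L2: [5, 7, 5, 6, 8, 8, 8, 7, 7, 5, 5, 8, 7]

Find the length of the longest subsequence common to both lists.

Pick 5 at L1[1]=L2[1]; then 5 at L1[2]=L2[3]; then 6 at L1[3]=L2[4]; then 8 at L1[6]=L2[6]; then 8 at L1[7]=L2[7]; then 7 at L1[8]=L2[9]; then 5 at L1[9]=L2[10]; then 5 at L1[11]=L2[11]; then 8 at L1[13]=L2[12]; then 7 at L1[14]=L2[13]; all 10 values appear in both, in order, and the DP table's final entry dp[15][13] is also 10, so no common subsequence is longer.

10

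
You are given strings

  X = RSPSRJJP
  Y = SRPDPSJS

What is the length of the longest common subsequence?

4

Let dp[i][j] be the LCS length of the first i characters of X and the first j characters of Y. dp[i][j] = dp[i-1][j-1]+1 when the i-th and j-th characters match, else max(dp[i-1][j], dp[i][j-1]).
    ·  S  R  P  D  P  S  J  S
 ·  0  0  0  0  0  0  0  0  0
 R  0  0  1  1  1  1  1  1  1
 S  0  1  1  1  1  1  2  2  2
 P  0  1  1  2  2  2  2  2  2
 S  0  1  1  2  2  2  3  3  3
 R  0  1  2  2  2  2  3  3  3
 J  0  1  2  2  2  2  3  4  4
 J  0  1  2  2  2  2  3  4  4
 P  0  1  2  3  3  3  3  4  4
dp[8][8] = 4. One LCS (by backtracking along matches): RPSJ.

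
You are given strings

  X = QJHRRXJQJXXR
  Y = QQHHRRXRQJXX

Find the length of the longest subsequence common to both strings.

9

Pick Q (X #1, Y #2) → H (X #3, Y #4) → R (X #4, Y #5) → R (X #5, Y #6) → X (X #6, Y #7) → Q (X #8, Y #9) → J (X #9, Y #10) → X (X #10, Y #11) → X (X #11, Y #12); all 9 characters appear in both, in order. Since dp[12][12] = 9, nothing longer is possible.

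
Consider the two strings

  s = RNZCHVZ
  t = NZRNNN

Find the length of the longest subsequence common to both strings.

Match R [1,3], N [2,6] — 2 characters in the same relative order in both. Since dp[7][6] = 2, nothing longer is possible.

2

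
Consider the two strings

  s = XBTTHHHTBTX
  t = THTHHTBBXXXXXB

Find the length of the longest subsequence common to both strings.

Taking T at s[3]=t[1], then T at s[4]=t[3], then H at s[6]=t[4], then H at s[7]=t[5], then T at s[8]=t[6], then B at s[9]=t[8], then X at s[11]=t[13] gives a common subsequence of length 7. dp[11][14] = 7 confirms this is the maximum.

7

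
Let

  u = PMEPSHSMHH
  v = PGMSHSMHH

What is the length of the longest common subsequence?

Let dp[i][j] be the LCS length of the first i characters of u and the first j characters of v. dp[i][j] = dp[i-1][j-1]+1 when the i-th and j-th characters match, else max(dp[i-1][j], dp[i][j-1]).
    ·  P  G  M  S  H  S  M  H  H
 ·  0  0  0  0  0  0  0  0  0  0
 P  0  1  1  1  1  1  1  1  1  1
 M  0  1  1  2  2  2  2  2  2  2
 E  0  1  1  2  2  2  2  2  2  2
 P  0  1  1  2  2  2  2  2  2  2
 S  0  1  1  2  3  3  3  3  3  3
 H  0  1  1  2  3  4  4  4  4  4
 S  0  1  1  2  3  4  5  5  5  5
 M  0  1  1  2  3  4  5  6  6  6
 H  0  1  1  2  3  4  5  6  7  7
 H  0  1  1  2  3  4  5  6  7  8
dp[10][9] = 8. One LCS (by backtracking along matches): PMSHSMHH.

8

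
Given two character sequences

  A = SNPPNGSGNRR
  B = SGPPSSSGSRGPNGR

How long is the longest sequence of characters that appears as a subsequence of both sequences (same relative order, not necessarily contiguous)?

8

Pick S [1,1]; then P [3,3]; then P [4,4]; then G [6,8]; then S [7,9]; then G [8,11]; then N [9,13]; then R [11,15]; all 8 characters appear in both, in order. The LCS DP gives dp[11][15] = 8, so this is optimal.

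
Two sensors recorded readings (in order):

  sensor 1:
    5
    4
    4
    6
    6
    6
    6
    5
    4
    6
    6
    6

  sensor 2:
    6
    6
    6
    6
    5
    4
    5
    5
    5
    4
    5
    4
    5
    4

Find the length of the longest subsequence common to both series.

6

One common subsequence of length 6: 6 at sensor 1[4]=sensor 2[1]; then 6 at sensor 1[5]=sensor 2[2]; then 6 at sensor 1[6]=sensor 2[3]; then 6 at sensor 1[7]=sensor 2[4]; then 5 at sensor 1[8]=sensor 2[13]; then 4 at sensor 1[9]=sensor 2[14]. dp[12][14] = 6 confirms this is the maximum.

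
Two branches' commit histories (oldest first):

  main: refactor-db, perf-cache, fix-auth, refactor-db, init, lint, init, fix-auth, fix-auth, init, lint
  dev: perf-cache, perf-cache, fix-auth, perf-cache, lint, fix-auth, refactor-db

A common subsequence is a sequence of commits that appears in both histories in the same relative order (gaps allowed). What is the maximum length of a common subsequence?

One common subsequence of length 4: perf-cache at main[2]=dev[2], fix-auth at main[3]=dev[3], lint at main[6]=dev[5], fix-auth at main[8]=dev[6], and the DP table's final entry dp[11][7] is also 4, so no common subsequence is longer.

4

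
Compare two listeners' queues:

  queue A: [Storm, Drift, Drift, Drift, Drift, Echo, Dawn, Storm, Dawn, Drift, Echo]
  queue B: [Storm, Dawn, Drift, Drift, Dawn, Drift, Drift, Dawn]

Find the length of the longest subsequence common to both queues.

Match Storm at queue A[1]=queue B[1]; then Drift at queue A[2]=queue B[3]; then Drift at queue A[3]=queue B[4]; then Drift at queue A[4]=queue B[6]; then Drift at queue A[5]=queue B[7]; then Dawn at queue A[9]=queue B[8] — 6 songs in the same relative order in both. dp[11][8] = 6 confirms this is the maximum.

6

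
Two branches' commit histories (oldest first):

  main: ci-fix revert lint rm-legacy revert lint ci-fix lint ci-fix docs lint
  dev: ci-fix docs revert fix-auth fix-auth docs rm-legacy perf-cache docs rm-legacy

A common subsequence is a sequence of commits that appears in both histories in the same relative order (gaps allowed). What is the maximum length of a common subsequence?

Taking ci-fix at main[1]=dev[1] → revert at main[2]=dev[3] → rm-legacy at main[4]=dev[7] → docs at main[10]=dev[9] gives a common subsequence of length 4. Since dp[11][10] = 4, nothing longer is possible.

4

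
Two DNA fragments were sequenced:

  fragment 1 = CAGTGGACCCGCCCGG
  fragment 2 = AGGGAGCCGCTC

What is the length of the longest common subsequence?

One common subsequence of length 10: A [2,1], then G [3,2], then G [5,3], then G [6,4], then A [7,5], then C [9,7], then C [10,8], then G [11,9], then C [12,10], then C [14,12]. The LCS DP gives dp[16][12] = 10, so this is optimal.

10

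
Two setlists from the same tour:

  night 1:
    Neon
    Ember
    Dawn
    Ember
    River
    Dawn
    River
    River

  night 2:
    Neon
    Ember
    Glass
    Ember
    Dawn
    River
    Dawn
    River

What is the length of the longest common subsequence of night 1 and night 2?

Pick Neon [1,1], Ember [2,4], Dawn [3,5], River [5,6], Dawn [6,7], River [8,8]; all 6 songs appear in both, in order. Since dp[8][8] = 6, nothing longer is possible.

6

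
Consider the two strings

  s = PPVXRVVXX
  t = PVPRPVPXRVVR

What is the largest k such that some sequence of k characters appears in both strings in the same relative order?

Match P (s #1, t #3), P (s #2, t #5), V (s #3, t #6), X (s #4, t #8), R (s #5, t #9), V (s #6, t #10), V (s #7, t #11) — 7 characters in the same relative order in both. The LCS DP gives dp[9][12] = 7, so this is optimal.

7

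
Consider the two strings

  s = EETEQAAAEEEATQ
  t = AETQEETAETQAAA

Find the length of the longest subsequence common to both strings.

8

Taking E (s #1, t #5) → E (s #2, t #6) → T (s #3, t #7) → E (s #4, t #9) → Q (s #5, t #11) → A (s #7, t #12) → A (s #8, t #13) → A (s #12, t #14) gives a common subsequence of length 8. Since dp[14][14] = 8, nothing longer is possible.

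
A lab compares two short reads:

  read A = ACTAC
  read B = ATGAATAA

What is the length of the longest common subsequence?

One common subsequence of length 3: A at read A[1]=read B[5], T at read A[3]=read B[6], A at read A[4]=read B[8]. The LCS DP gives dp[5][8] = 3, so this is optimal.

3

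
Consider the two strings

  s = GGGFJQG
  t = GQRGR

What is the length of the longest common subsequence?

3

Pick G (s #3, t #1); then Q (s #6, t #2); then G (s #7, t #4); all 3 characters appear in both, in order. dp[7][5] = 3 confirms this is the maximum.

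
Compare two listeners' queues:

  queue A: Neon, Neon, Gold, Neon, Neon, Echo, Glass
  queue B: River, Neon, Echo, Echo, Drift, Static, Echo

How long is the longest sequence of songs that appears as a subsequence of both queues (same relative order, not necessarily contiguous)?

Pick Neon at queue A[1]=queue B[2], Echo at queue A[6]=queue B[7]; all 2 songs appear in both, in order. Since dp[7][7] = 2, nothing longer is possible.

2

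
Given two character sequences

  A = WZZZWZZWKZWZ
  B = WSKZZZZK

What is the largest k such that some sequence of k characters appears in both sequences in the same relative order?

One common subsequence of length 6: W [1,1] → Z [3,4] → Z [4,5] → Z [6,6] → Z [7,7] → K [9,8]. The LCS DP gives dp[12][8] = 6, so this is optimal.

6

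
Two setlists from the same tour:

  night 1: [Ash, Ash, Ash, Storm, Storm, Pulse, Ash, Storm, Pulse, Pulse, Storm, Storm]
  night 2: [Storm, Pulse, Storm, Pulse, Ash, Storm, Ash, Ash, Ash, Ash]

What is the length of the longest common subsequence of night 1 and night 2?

Pick Storm (night 1 #4, night 2 #1); then Storm (night 1 #5, night 2 #3); then Pulse (night 1 #6, night 2 #4); then Ash (night 1 #7, night 2 #5); then Storm (night 1 #8, night 2 #6); all 5 songs appear in both, in order. dp[12][10] = 5 confirms this is the maximum.

5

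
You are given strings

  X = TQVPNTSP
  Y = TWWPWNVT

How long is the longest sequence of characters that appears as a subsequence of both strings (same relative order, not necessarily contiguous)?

Let dp[i][j] be the LCS length of the first i characters of X and the first j characters of Y. dp[i][j] = dp[i-1][j-1]+1 when the i-th and j-th characters match, else max(dp[i-1][j], dp[i][j-1]).
    ·  T  W  W  P  W  N  V  T
 ·  0  0  0  0  0  0  0  0  0
 T  0  1  1  1  1  1  1  1  1
 Q  0  1  1  1  1  1  1  1  1
 V  0  1  1  1  1  1  1  2  2
 P  0  1  1  1  2  2  2  2  2
 N  0  1  1  1  2  2  3  3  3
 T  0  1  1  1  2  2  3  3  4
 S  0  1  1  1  2  2  3  3  4
 P  0  1  1  1  2  2  3  3  4
dp[8][8] = 4. One LCS (by backtracking along matches): TPNT.

4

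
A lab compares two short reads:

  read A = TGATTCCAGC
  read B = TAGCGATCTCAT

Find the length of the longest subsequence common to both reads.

Taking T [1,1]; then G [2,5]; then A [3,6]; then T [4,7]; then T [5,9]; then C [7,10]; then A [8,11] gives a common subsequence of length 7. Since dp[10][12] = 7, nothing longer is possible.

7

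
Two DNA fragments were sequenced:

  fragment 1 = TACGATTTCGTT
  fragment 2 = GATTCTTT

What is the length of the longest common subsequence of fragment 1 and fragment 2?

7

Let dp[i][j] be the LCS length of the first i bases of fragment 1 and the first j bases of fragment 2. dp[i][j] = dp[i-1][j-1]+1 when the i-th and j-th bases match, else max(dp[i-1][j], dp[i][j-1]).
    ·  G  A  T  T  C  T  T  T
 ·  0  0  0  0  0  0  0  0  0
 T  0  0  0  1  1  1  1  1  1
 A  0  0  1  1  1  1  1  1  1
 C  0  0  1  1  1  2  2  2  2
 G  0  1  1  1  1  2  2  2  2
 A  0  1  2  2  2  2  2  2  2
 T  0  1  2  3  3  3  3  3  3
 T  0  1  2  3  4  4  4  4  4
 T  0  1  2  3  4  4  5  5  5
 C  0  1  2  3  4  5  5  5  5
 G  0  1  2  3  4  5  5  5  5
 T  0  1  2  3  4  5  6  6  6
 T  0  1  2  3  4  5  6  7  7
dp[12][8] = 7. One LCS (by backtracking along matches): GATTTTT.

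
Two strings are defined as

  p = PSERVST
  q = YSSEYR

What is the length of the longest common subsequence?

3

Pick S (p #2, q #3), E (p #3, q #4), R (p #4, q #6); all 3 characters appear in both, in order. Since dp[7][6] = 3, nothing longer is possible.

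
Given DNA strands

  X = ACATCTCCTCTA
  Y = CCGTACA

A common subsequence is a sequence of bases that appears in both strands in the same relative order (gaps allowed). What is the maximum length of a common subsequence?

5

Let dp[i][j] be the LCS length of the first i bases of X and the first j bases of Y. dp[i][j] = dp[i-1][j-1]+1 when the i-th and j-th bases match, else max(dp[i-1][j], dp[i][j-1]).
    ·  C  C  G  T  A  C  A
 ·  0  0  0  0  0  0  0  0
 A  0  0  0  0  0  1  1  1
 C  0  1  1  1  1  1  2  2
 A  0  1  1  1  1  2  2  3
 T  0  1  1  1  2  2  2  3
 C  0  1  2  2  2  2  3  3
 T  0  1  2  2  3  3  3  3
 C  0  1  2  2  3  3  4  4
 C  0  1  2  2  3  3  4  4
 T  0  1  2  2  3  3  4  4
 C  0  1  2  2  3  3  4  4
 T  0  1  2  2  3  3  4  4
 A  0  1  2  2  3  4  4  5
dp[12][7] = 5. One LCS (by backtracking along matches): CCTCA.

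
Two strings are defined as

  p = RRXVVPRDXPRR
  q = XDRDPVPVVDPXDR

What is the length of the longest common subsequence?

Taking R (p #1, q #3), V (p #4, q #8), V (p #5, q #9), P (p #6, q #11), D (p #8, q #13), R (p #12, q #14) gives a common subsequence of length 6, and the DP table's final entry dp[12][14] is also 6, so no common subsequence is longer.

6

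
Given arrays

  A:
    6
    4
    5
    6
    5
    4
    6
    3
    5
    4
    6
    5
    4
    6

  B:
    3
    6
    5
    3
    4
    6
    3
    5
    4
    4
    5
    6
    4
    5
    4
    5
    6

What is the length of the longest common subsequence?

Pick 6 at A[1]=B[2]; then 5 at A[3]=B[3]; then 4 at A[6]=B[5]; then 6 at A[7]=B[6]; then 3 at A[8]=B[7]; then 5 at A[9]=B[8]; then 4 at A[10]=B[10]; then 6 at A[11]=B[12]; then 5 at A[12]=B[14]; then 4 at A[13]=B[15]; then 6 at A[14]=B[17]; all 11 values appear in both, in order. Since dp[14][17] = 11, nothing longer is possible.

11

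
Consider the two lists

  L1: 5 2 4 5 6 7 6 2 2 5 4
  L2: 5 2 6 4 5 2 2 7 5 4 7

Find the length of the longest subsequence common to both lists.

8

Let dp[i][j] be the LCS length of the first i values of L1 and the first j values of L2. dp[i][j] = dp[i-1][j-1]+1 when the i-th and j-th values match, else max(dp[i-1][j], dp[i][j-1]).
    ·  5  2  6  4  5  2  2  7  5  4  7
 ·  0  0  0  0  0  0  0  0  0  0  0  0
 5  0  1  1  1  1  1  1  1  1  1  1  1
 2  0  1  2  2  2  2  2  2  2  2  2  2
 4  0  1  2  2  3  3  3  3  3  3  3  3
 5  0  1  2  2  3  4  4  4  4  4  4  4
 6  0  1  2  3  3  4  4  4  4  4  4  4
 7  0  1  2  3  3  4  4  4  5  5  5  5
 6  0  1  2  3  3  4  4  4  5  5  5  5
 2  0  1  2  3  3  4  5  5  5  5  5  5
 2  0  1  2  3  3  4  5  6  6  6  6  6
 5  0  1  2  3  3  4  5  6  6  7  7  7
 4  0  1  2  3  4  4  5  6  6  7  8  8
dp[11][11] = 8. One LCS (by backtracking along matches): 5, 2, 4, 5, 2, 2, 5, 4.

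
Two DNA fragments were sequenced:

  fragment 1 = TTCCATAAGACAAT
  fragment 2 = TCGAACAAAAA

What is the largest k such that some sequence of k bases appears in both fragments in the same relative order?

Taking T at fragment 1[2]=fragment 2[1], C at fragment 1[3]=fragment 2[2], C at fragment 1[4]=fragment 2[6], A at fragment 1[7]=fragment 2[7], A at fragment 1[8]=fragment 2[8], A at fragment 1[10]=fragment 2[9], A at fragment 1[12]=fragment 2[10], A at fragment 1[13]=fragment 2[11] gives a common subsequence of length 8. The LCS DP gives dp[14][11] = 8, so this is optimal.

8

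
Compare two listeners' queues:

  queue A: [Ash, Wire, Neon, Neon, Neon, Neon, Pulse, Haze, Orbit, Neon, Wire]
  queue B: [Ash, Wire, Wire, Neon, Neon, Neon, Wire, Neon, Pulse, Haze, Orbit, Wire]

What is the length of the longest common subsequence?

10

Taking Ash (queue A #1, queue B #1) → Wire (queue A #2, queue B #3) → Neon (queue A #3, queue B #4) → Neon (queue A #4, queue B #5) → Neon (queue A #5, queue B #6) → Neon (queue A #6, queue B #8) → Pulse (queue A #7, queue B #9) → Haze (queue A #8, queue B #10) → Orbit (queue A #9, queue B #11) → Wire (queue A #11, queue B #12) gives a common subsequence of length 10. dp[11][12] = 10 confirms this is the maximum.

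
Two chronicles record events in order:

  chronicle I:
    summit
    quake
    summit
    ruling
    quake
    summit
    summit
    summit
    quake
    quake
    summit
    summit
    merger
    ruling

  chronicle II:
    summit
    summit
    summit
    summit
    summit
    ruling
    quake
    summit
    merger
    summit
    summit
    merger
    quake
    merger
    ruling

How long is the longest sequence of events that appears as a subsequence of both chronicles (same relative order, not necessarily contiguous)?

Taking summit (chronicle I #1, chronicle II #4), summit (chronicle I #3, chronicle II #5), ruling (chronicle I #4, chronicle II #6), quake (chronicle I #5, chronicle II #7), summit (chronicle I #6, chronicle II #8), summit (chronicle I #7, chronicle II #10), summit (chronicle I #8, chronicle II #11), quake (chronicle I #10, chronicle II #13), merger (chronicle I #13, chronicle II #14), ruling (chronicle I #14, chronicle II #15) gives a common subsequence of length 10. Since dp[14][15] = 10, nothing longer is possible.

10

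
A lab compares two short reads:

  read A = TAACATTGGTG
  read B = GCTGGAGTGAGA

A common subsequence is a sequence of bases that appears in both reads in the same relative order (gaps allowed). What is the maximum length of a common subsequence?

6

Pick C [4,2]; then T [6,3]; then G [8,5]; then G [9,7]; then T [10,8]; then G [11,11]; all 6 bases appear in both, in order, and the DP table's final entry dp[11][12] is also 6, so no common subsequence is longer.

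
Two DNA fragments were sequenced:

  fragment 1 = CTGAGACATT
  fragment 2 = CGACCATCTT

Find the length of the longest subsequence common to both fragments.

One common subsequence of length 7: C [1,1], G [3,2], A [4,3], A [6,6], C [7,8], T [9,9], T [10,10]. dp[10][10] = 7 confirms this is the maximum.

7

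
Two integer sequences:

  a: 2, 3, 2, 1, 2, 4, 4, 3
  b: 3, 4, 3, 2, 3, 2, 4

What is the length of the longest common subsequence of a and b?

Taking 2 [1,4], then 3 [2,5], then 2 [5,6], then 4 [7,7] gives a common subsequence of length 4, and the DP table's final entry dp[8][7] is also 4, so no common subsequence is longer.

4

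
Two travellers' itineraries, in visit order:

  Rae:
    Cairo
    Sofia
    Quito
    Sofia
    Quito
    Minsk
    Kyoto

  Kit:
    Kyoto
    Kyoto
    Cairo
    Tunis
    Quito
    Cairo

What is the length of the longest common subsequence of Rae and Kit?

2

Match Cairo [1,3], then Quito [3,5] — 2 stops in the same relative order in both. The LCS DP gives dp[7][6] = 2, so this is optimal.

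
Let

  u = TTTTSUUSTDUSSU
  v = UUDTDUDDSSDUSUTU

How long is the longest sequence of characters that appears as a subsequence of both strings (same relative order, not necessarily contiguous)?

Match U [6,1], then U [7,2], then T [9,4], then D [10,5], then U [11,6], then S [12,10], then S [13,13], then U [14,16] — 8 characters in the same relative order in both. dp[14][16] = 8 confirms this is the maximum.

8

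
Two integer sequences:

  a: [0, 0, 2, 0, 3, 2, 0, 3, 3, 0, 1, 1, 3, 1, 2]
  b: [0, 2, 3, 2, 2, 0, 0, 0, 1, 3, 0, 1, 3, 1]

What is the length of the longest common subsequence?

Match 0 [2,1] → 2 [3,2] → 3 [5,3] → 2 [6,5] → 0 [7,8] → 3 [9,10] → 0 [10,11] → 1 [12,12] → 3 [13,13] → 1 [14,14] — 10 values in the same relative order in both. dp[15][14] = 10 confirms this is the maximum.

10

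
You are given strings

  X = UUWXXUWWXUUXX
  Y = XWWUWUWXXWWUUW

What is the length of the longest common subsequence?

9

Match U [1,4], U [2,6], W [3,7], X [4,8], X [5,9], W [7,10], W [8,11], U [10,12], U [11,13] — 9 characters in the same relative order in both, and the DP table's final entry dp[13][14] is also 9, so no common subsequence is longer.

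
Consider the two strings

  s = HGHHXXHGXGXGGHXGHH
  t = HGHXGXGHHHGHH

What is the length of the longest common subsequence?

Pick H at s[1]=t[1]; then G at s[2]=t[2]; then H at s[4]=t[3]; then X at s[6]=t[4]; then G at s[8]=t[5]; then X at s[9]=t[6]; then G at s[10]=t[7]; then H at s[14]=t[10]; then G at s[16]=t[11]; then H at s[17]=t[12]; then H at s[18]=t[13]; all 11 characters appear in both, in order, and the DP table's final entry dp[18][13] is also 11, so no common subsequence is longer.

11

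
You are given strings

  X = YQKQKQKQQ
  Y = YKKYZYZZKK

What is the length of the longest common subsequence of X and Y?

4

Let dp[i][j] be the LCS length of the first i characters of X and the first j characters of Y. dp[i][j] = dp[i-1][j-1]+1 when the i-th and j-th characters match, else max(dp[i-1][j], dp[i][j-1]).
    ·  Y  K  K  Y  Z  Y  Z  Z  K  K
 ·  0  0  0  0  0  0  0  0  0  0  0
 Y  0  1  1  1  1  1  1  1  1  1  1
 Q  0  1  1  1  1  1  1  1  1  1  1
 K  0  1  2  2  2  2  2  2  2  2  2
 Q  0  1  2  2  2  2  2  2  2  2  2
 K  0  1  2  3  3  3  3  3  3  3  3
 Q  0  1  2  3  3  3  3  3  3  3  3
 K  0  1  2  3  3  3  3  3  3  4  4
 Q  0  1  2  3  3  3  3  3  3  4  4
 Q  0  1  2  3  3  3  3  3  3  4  4
dp[9][10] = 4. One LCS (by backtracking along matches): YKKK.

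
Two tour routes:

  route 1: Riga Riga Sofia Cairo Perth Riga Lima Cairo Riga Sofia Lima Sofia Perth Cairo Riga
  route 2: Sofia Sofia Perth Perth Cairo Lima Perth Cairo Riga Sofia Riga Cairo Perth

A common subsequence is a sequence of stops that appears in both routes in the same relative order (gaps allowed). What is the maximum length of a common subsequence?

7

Pick Sofia [3,2]; then Cairo [4,5]; then Perth [5,7]; then Cairo [8,8]; then Riga [9,9]; then Sofia [10,10]; then Perth [13,13]; all 7 stops appear in both, in order. Since dp[15][13] = 7, nothing longer is possible.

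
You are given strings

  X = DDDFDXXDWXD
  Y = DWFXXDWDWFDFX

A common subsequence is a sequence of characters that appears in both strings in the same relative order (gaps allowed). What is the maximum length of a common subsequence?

7

Pick D [1,1], then F [4,3], then X [6,4], then X [7,5], then D [8,8], then W [9,9], then X [10,13]; all 7 characters appear in both, in order. The LCS DP gives dp[11][13] = 7, so this is optimal.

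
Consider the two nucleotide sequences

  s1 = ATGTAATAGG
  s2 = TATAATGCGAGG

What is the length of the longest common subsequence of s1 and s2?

Pick A [1,2], T [4,3], A [5,4], A [6,5], T [7,6], A [8,10], G [9,11], G [10,12]; all 8 bases appear in both, in order, and the DP table's final entry dp[10][12] is also 8, so no common subsequence is longer.

8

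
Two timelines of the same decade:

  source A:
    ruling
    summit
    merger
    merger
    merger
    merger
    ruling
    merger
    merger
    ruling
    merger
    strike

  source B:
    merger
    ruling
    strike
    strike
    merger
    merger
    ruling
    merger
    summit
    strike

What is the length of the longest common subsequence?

Match merger at source A[6]=source B[1] → ruling at source A[7]=source B[2] → merger at source A[8]=source B[5] → merger at source A[9]=source B[6] → ruling at source A[10]=source B[7] → merger at source A[11]=source B[8] → strike at source A[12]=source B[10] — 7 events in the same relative order in both, and the DP table's final entry dp[12][10] is also 7, so no common subsequence is longer.

7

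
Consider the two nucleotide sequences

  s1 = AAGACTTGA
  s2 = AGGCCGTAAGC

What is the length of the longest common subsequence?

5

Let dp[i][j] be the LCS length of the first i bases of s1 and the first j bases of s2. dp[i][j] = dp[i-1][j-1]+1 when the i-th and j-th bases match, else max(dp[i-1][j], dp[i][j-1]).
    ·  A  G  G  C  C  G  T  A  A  G  C
 ·  0  0  0  0  0  0  0  0  0  0  0  0
 A  0  1  1  1  1  1  1  1  1  1  1  1
 A  0  1  1  1  1  1  1  1  2  2  2  2
 G  0  1  2  2  2  2  2  2  2  2  3  3
 A  0  1  2  2  2  2  2  2  3  3  3  3
 C  0  1  2  2  3  3  3  3  3  3  3  4
 T  0  1  2  2  3  3  3  4  4  4  4  4
 T  0  1  2  2  3  3  3  4  4  4  4  4
 G  0  1  2  3  3  3  4  4  4  4  5  5
 A  0  1  2  3  3  3  4  4  5  5  5  5
dp[9][11] = 5. One LCS (by backtracking along matches): AGCTG.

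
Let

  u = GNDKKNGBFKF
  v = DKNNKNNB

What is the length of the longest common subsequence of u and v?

5

Let dp[i][j] be the LCS length of the first i characters of u and the first j characters of v. dp[i][j] = dp[i-1][j-1]+1 when the i-th and j-th characters match, else max(dp[i-1][j], dp[i][j-1]).
    ·  D  K  N  N  K  N  N  B
 ·  0  0  0  0  0  0  0  0  0
 G  0  0  0  0  0  0  0  0  0
 N  0  0  0  1  1  1  1  1  1
 D  0  1  1  1  1  1  1  1  1
 K  0  1  2  2  2  2  2  2  2
 K  0  1  2  2  2  3  3  3  3
 N  0  1  2  3  3  3  4  4  4
 G  0  1  2  3  3  3  4  4  4
 B  0  1  2  3  3  3  4  4  5
 F  0  1  2  3  3  3  4  4  5
 K  0  1  2  3  3  4  4  4  5
 F  0  1  2  3  3  4  4  4  5
dp[11][8] = 5. One LCS (by backtracking along matches): DKKNB.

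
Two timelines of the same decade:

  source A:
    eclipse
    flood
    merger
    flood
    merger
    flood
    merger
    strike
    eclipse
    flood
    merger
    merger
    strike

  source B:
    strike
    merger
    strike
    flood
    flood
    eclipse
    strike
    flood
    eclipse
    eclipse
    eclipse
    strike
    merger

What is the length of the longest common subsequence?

6

Taking merger (source A #3, source B #2); then flood (source A #4, source B #4); then flood (source A #6, source B #5); then strike (source A #8, source B #7); then eclipse (source A #9, source B #11); then merger (source A #12, source B #13) gives a common subsequence of length 6, and the DP table's final entry dp[13][13] is also 6, so no common subsequence is longer.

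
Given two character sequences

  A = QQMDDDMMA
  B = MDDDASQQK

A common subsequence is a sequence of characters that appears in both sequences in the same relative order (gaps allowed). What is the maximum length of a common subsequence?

5

Let dp[i][j] be the LCS length of the first i characters of A and the first j characters of B. dp[i][j] = dp[i-1][j-1]+1 when the i-th and j-th characters match, else max(dp[i-1][j], dp[i][j-1]).
    ·  M  D  D  D  A  S  Q  Q  K
 ·  0  0  0  0  0  0  0  0  0  0
 Q  0  0  0  0  0  0  0  1  1  1
 Q  0  0  0  0  0  0  0  1  2  2
 M  0  1  1  1  1  1  1  1  2  2
 D  0  1  2  2  2  2  2  2  2  2
 D  0  1  2  3  3  3  3  3  3  3
 D  0  1  2  3  4  4  4  4  4  4
 M  0  1  2  3  4  4  4  4  4  4
 M  0  1  2  3  4  4  4  4  4  4
 A  0  1  2  3  4  5  5  5  5  5
dp[9][9] = 5. One LCS (by backtracking along matches): MDDDA.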